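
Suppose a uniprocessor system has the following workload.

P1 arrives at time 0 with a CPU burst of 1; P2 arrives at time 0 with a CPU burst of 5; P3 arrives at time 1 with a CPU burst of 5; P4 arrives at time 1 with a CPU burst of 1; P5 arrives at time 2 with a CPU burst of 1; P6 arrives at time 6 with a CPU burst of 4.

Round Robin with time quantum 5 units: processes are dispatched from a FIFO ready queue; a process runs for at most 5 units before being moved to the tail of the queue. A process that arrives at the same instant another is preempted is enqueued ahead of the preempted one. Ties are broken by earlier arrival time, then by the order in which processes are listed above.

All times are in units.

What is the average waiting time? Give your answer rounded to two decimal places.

5.50

Gantt: | P1 0-1 | P2 1-6 | P3 6-11 | P4 11-12 | P5 12-13 | P6 13-17 |
Completion: P1=1  P2=6  P3=11  P4=12  P5=13  P6=17
Waiting times: P1=0, P2=1, P3=5, P4=10, P5=10, P6=7
Average waiting = (0+1+5+10+10+7) / 6 = 33/6 = 5.50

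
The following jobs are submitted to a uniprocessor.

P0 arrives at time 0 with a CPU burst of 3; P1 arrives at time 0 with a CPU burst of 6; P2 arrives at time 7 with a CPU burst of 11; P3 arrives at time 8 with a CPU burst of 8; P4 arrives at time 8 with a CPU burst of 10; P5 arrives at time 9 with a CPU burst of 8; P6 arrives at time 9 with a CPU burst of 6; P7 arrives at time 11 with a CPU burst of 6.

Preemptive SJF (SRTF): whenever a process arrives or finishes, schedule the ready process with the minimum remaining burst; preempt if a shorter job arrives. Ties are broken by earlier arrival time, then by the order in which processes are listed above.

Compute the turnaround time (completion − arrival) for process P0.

3

Timeline: | P0 0-3 | P1 3-9 | P6 9-15 | P7 15-21 | P3 21-29 | P5 29-37 | P4 37-47 | P2 47-58 |
Completion: P0=3  P1=9  P2=58  P3=29  P4=47  P5=37  P6=15  P7=21
Turnaround (C−A): P0=3  P1=9  P2=51  P3=21  P4=39  P5=28  P6=6  P7=10
Turnaround(P0) = completion − arrival = 3 − 0 = 3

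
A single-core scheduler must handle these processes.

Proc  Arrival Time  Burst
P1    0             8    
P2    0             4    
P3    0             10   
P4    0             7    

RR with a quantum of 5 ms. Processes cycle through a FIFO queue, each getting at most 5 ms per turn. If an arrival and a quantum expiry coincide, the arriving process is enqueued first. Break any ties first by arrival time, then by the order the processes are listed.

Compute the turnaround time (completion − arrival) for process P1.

Timeline: | P1 0-5 | P2 5-9 | P3 9-14 | P4 14-19 | P1 19-22 | P3 22-27 | P4 27-29 |
Completion: P1=22  P2=9  P3=27  P4=29
Turnaround(P1) = completion − arrival = 22 − 0 = 22

22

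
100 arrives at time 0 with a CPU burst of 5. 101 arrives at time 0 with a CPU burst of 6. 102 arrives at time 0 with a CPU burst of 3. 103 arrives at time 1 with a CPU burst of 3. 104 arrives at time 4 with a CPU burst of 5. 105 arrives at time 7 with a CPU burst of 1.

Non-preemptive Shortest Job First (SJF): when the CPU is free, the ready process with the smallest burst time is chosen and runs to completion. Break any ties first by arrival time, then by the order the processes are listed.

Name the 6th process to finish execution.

101

Schedule: | 102 0-3 | 103 3-6 | 100 6-11 | 105 11-12 | 104 12-17 | 101 17-23 |
Completion: 100=11  101=23  102=3  103=6  104=17  105=12
Turnaround (C−A): 100=11  101=23  102=3  103=5  104=13  105=5
Finish order: 102 → 103 → 100 → 105 → 104 → 101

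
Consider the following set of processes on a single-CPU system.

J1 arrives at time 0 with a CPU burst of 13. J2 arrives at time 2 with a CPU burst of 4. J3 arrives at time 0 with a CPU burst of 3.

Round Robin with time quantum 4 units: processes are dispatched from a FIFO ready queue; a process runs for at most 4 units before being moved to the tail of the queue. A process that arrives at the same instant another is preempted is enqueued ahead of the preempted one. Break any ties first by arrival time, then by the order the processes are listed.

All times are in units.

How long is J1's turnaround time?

20

Timeline: | J1 0-4 | J3 4-7 | J2 7-11 | J1 11-20 |
Completion: J1=20  J2=11  J3=7
Turnaround(J1) = completion − arrival = 20 − 0 = 20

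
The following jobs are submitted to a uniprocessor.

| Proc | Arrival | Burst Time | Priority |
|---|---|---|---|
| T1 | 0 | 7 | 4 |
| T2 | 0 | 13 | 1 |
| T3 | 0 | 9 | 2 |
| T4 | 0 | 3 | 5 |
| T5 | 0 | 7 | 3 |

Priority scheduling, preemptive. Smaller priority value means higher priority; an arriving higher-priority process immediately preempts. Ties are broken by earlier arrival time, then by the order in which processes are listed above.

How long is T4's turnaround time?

39

Gantt: | T2 0-13 | T3 13-22 | T5 22-29 | T1 29-36 | T4 36-39 |
Completion: T1=36  T2=13  T3=22  T4=39  T5=29
Turnaround (C−A): T1=36  T2=13  T3=22  T4=39  T5=29
Turnaround(T4) = completion − arrival = 39 − 0 = 39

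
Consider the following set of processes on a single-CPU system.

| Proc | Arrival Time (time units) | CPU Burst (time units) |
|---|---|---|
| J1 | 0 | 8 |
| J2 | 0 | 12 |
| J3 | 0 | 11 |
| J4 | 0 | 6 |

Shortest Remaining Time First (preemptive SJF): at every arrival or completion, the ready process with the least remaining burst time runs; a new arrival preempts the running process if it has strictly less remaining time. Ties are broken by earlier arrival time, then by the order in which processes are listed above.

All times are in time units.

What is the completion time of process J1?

14

Timeline: | J4 0-6 | J1 6-14 | J3 14-25 | J2 25-37 |
Completion: J1=14  J2=37  J3=25  J4=6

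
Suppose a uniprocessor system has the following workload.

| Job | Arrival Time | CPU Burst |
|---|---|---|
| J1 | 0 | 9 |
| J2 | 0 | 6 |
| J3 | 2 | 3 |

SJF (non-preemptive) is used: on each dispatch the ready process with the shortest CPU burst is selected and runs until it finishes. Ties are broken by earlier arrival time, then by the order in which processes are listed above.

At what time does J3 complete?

Schedule: | J2 0-6 | J3 6-9 | J1 9-18 |
Completion: J1=18  J2=6  J3=9
Turnaround (C−A): J1=18  J2=6  J3=7

9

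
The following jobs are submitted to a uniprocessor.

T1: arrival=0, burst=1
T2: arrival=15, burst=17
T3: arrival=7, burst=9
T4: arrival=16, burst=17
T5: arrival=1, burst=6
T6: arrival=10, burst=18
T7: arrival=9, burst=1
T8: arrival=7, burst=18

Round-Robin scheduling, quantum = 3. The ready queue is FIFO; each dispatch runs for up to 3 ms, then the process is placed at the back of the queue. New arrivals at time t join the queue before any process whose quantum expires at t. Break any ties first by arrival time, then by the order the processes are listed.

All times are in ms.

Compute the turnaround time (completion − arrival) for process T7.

Gantt: | T1 0-1 | T5 1-7 | T3 7-10 | T8 10-13 | T7 13-14 | T6 14-17 | T3 17-20 | T8 20-23 | T2 23-26 | T4 26-29 | T6 29-32 | T3 32-35 | T8 35-38 | T2 38-41 | T4 41-44 | T6 44-47 | T8 47-50 | T2 50-53 | T4 53-56 | T6 56-59 | T8 59-62 | T2 62-65 | T4 65-68 | T6 68-71 | T8 71-74 | T2 74-77 | T4 77-80 | T6 80-83 | T2 83-85 | T4 85-87 |
Completion: T1=1  T2=85  T3=35  T4=87  T5=7  T6=83  T7=14  T8=74
Turnaround(T7) = completion − arrival = 14 − 9 = 5

5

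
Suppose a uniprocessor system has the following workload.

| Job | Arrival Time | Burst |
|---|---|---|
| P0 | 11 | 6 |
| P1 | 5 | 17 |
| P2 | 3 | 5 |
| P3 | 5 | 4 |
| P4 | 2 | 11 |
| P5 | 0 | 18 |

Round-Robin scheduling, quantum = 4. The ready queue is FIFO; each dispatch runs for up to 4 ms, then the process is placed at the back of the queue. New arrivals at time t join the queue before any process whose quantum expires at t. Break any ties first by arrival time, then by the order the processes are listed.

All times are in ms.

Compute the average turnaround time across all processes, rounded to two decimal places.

Timeline: | P5 0-4 | P4 4-8 | P2 8-12 | P5 12-16 | P1 16-20 | P3 20-24 | P4 24-28 | P0 28-32 | P2 32-33 | P5 33-37 | P1 37-41 | P4 41-44 | P0 44-46 | P5 46-50 | P1 50-54 | P5 54-56 | P1 56-61 |
Completion: P0=46  P1=61  P2=33  P3=24  P4=44  P5=56
Turnaround (C−A): P0=35  P1=56  P2=30  P3=19  P4=42  P5=56
Turnaround times: P0=35, P1=56, P2=30, P3=19, P4=42, P5=56
Average turnaround = (35+56+30+19+42+56) / 6 = 238/6 = 39.67

39.67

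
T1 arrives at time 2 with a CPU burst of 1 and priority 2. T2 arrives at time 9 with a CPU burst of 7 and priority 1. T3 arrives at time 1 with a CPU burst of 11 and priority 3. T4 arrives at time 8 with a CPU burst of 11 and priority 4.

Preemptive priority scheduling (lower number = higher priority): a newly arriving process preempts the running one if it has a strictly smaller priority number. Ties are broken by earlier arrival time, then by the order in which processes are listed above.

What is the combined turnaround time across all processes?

Timeline: | idle 0-1 | T3 1-2 | T1 2-3 | T3 3-9 | T2 9-16 | T3 16-20 | T4 20-31 |
Completion: T1=3  T2=16  T3=20  T4=31
Turnaround (C−A): T1=1  T2=7  T3=19  T4=23
Turnaround = completion − arrival: T1=1, T2=7, T3=19, T4=23
Total turnaround = 1 + 7 + 19 + 23 = 50

50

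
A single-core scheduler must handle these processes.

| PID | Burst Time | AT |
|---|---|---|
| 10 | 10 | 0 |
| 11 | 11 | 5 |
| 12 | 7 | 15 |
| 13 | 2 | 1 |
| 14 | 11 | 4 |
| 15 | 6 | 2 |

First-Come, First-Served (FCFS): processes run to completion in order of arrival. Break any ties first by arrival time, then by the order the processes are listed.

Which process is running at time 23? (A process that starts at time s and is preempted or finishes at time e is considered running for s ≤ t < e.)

Timeline: | 10 0-10 | 13 10-12 | 15 12-18 | 14 18-29 | 11 29-40 | 12 40-47 |
Completion: 10=10  11=40  12=47  13=12  14=29  15=18

14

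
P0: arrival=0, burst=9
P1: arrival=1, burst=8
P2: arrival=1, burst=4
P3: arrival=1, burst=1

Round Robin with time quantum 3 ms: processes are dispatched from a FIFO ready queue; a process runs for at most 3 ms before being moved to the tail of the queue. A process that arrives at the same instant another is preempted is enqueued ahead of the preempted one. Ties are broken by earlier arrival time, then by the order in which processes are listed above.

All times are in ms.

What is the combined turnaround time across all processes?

Gantt: | P0 0-3 | P1 3-6 | P2 6-9 | P3 9-10 | P0 10-13 | P1 13-16 | P2 16-17 | P0 17-20 | P1 20-22 |
Completion: P0=20  P1=22  P2=17  P3=10
Turnaround (C−A): P0=20  P1=21  P2=16  P3=9
Turnaround = completion − arrival: P0=20, P1=21, P2=16, P3=9
Total turnaround = 20 + 21 + 16 + 9 = 66

66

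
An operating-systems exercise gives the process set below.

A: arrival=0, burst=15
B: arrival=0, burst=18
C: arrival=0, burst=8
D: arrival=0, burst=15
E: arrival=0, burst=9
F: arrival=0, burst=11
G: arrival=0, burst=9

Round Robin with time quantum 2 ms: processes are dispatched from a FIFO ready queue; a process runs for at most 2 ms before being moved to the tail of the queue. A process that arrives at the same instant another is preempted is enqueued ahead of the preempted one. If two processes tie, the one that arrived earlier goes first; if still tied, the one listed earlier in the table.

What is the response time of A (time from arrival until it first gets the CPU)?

0

Gantt: | A 0-2 | B 2-4 | C 4-6 | D 6-8 | E 8-10 | F 10-12 | G 12-14 | A 14-16 | B 16-18 | C 18-20 | D 20-22 | E 22-24 | F 24-26 | G 26-28 | A 28-30 | B 30-32 | C 32-34 | D 34-36 | E 36-38 | F 38-40 | G 40-42 | A 42-44 | B 44-46 | C 46-48 | D 48-50 | E 50-52 | F 52-54 | G 54-56 | A 56-58 | B 58-60 | D 60-62 | E 62-63 | F 63-65 | G 65-66 | A 66-68 | B 68-70 | D 70-72 | F 72-73 | A 73-75 | B 75-77 | D 77-79 | A 79-80 | B 80-82 | D 82-83 | B 83-85 |
Completion: A=80  B=85  C=48  D=83  E=63  F=73  G=66
Turnaround (C−A): A=80  B=85  C=48  D=83  E=63  F=73  G=66
Response(A) = first start − arrival = 0 − 0 = 0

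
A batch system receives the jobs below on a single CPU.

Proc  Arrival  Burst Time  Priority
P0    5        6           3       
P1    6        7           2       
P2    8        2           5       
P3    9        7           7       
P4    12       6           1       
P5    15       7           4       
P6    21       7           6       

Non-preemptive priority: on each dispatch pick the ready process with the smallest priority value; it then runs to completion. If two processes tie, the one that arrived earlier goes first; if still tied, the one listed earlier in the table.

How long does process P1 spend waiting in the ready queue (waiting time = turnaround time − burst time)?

5

Gantt: | idle 0-5 | P0 5-11 | P1 11-18 | P4 18-24 | P5 24-31 | P2 31-33 | P6 33-40 | P3 40-47 |
Completion: P0=11  P1=18  P2=33  P3=47  P4=24  P5=31  P6=40
Waiting(P1) = turnaround − burst = 12 − 7 = 5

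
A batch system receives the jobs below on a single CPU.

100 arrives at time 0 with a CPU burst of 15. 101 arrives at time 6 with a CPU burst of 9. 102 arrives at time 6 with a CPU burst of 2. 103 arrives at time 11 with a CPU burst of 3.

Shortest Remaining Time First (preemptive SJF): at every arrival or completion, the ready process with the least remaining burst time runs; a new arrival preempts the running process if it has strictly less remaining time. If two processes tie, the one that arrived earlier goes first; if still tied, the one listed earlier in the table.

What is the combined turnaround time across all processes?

Gantt: | 100 0-6 | 102 6-8 | 100 8-11 | 103 11-14 | 100 14-20 | 101 20-29 |
Completion: 100=20  101=29  102=8  103=14
Turnaround = completion − arrival: 100=20, 101=23, 102=2, 103=3
Total turnaround = 20 + 23 + 2 + 3 = 48

48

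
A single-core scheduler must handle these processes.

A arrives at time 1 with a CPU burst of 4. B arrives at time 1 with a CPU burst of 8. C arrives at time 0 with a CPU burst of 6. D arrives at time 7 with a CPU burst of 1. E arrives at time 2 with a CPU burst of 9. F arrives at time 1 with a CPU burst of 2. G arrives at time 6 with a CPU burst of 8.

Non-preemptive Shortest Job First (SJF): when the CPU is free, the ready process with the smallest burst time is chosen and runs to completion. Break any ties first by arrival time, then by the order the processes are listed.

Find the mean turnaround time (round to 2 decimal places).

Gantt: | C 0-6 | F 6-8 | D 8-9 | A 9-13 | B 13-21 | G 21-29 | E 29-38 |
Completion: A=13  B=21  C=6  D=9  E=38  F=8  G=29
Turnaround times: A=12, B=20, C=6, D=2, E=36, F=7, G=23
Average turnaround = (12+20+6+2+36+7+23) / 7 = 106/7 = 15.14

15.14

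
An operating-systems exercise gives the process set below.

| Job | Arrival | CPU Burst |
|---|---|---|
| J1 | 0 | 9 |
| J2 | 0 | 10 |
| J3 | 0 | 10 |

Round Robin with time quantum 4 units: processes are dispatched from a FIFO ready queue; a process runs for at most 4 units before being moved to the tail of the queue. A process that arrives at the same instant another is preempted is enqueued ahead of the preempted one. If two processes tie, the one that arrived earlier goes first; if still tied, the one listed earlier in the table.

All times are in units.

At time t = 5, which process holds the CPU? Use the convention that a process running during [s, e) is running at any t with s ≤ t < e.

Timeline: | J1 0-4 | J2 4-8 | J3 8-12 | J1 12-16 | J2 16-20 | J3 20-24 | J1 24-25 | J2 25-27 | J3 27-29 |
Completion: J1=25  J2=27  J3=29
Turnaround (C−A): J1=25  J2=27  J3=29

J2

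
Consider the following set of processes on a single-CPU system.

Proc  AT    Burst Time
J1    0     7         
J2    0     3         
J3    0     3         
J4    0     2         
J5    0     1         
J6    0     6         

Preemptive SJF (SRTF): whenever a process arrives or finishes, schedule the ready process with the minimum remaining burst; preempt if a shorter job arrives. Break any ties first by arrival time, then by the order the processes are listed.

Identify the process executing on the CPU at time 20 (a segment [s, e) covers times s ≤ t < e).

Gantt: | J5 0-1 | J4 1-3 | J2 3-6 | J3 6-9 | J6 9-15 | J1 15-22 |
Completion: J1=22  J2=6  J3=9  J4=3  J5=1  J6=15

J1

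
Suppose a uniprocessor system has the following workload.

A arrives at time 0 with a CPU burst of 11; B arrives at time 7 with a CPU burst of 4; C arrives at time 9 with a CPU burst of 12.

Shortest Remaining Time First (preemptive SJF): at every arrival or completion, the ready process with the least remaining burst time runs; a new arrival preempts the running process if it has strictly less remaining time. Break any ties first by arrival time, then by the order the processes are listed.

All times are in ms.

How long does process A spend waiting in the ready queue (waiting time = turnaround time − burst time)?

Schedule: | A 0-11 | B 11-15 | C 15-27 |
Completion: A=11  B=15  C=27
Waiting(A) = turnaround − burst = 11 − 11 = 0

0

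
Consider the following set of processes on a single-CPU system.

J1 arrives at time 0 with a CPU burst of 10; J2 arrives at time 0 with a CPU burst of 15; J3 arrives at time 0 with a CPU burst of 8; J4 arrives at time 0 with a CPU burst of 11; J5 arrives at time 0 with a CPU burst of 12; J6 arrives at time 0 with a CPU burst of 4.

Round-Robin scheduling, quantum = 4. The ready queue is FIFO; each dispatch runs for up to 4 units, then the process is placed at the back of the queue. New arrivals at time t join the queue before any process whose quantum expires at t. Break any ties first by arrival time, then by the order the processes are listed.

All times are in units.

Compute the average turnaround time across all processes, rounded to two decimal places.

Gantt: | J1 0-4 | J2 4-8 | J3 8-12 | J4 12-16 | J5 16-20 | J6 20-24 | J1 24-28 | J2 28-32 | J3 32-36 | J4 36-40 | J5 40-44 | J1 44-46 | J2 46-50 | J4 50-53 | J5 53-57 | J2 57-60 |
Completion: J1=46  J2=60  J3=36  J4=53  J5=57  J6=24
Turnaround (C−A): J1=46  J2=60  J3=36  J4=53  J5=57  J6=24
Turnaround times: J1=46, J2=60, J3=36, J4=53, J5=57, J6=24
Average turnaround = (46+60+36+53+57+24) / 6 = 276/6 = 46.00

46.00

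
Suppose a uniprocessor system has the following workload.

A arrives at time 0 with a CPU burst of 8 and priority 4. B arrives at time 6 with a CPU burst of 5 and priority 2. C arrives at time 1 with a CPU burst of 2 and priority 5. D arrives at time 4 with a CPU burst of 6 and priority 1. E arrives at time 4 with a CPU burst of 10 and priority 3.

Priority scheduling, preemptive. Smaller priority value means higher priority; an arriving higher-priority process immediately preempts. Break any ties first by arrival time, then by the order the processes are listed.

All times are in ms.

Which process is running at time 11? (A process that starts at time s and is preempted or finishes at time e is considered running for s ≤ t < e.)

Schedule: | A 0-4 | D 4-10 | B 10-15 | E 15-25 | A 25-29 | C 29-31 |
Completion: A=29  B=15  C=31  D=10  E=25
Turnaround (C−A): A=29  B=9  C=30  D=6  E=21

B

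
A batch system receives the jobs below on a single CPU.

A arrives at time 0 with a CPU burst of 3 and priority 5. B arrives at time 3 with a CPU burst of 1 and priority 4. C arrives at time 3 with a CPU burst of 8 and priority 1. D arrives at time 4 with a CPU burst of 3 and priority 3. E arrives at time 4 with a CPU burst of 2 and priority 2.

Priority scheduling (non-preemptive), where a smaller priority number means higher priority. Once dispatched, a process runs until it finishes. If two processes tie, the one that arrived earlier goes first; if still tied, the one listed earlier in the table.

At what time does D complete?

16

Schedule: | A 0-3 | C 3-11 | E 11-13 | D 13-16 | B 16-17 |
Completion: A=3  B=17  C=11  D=16  E=13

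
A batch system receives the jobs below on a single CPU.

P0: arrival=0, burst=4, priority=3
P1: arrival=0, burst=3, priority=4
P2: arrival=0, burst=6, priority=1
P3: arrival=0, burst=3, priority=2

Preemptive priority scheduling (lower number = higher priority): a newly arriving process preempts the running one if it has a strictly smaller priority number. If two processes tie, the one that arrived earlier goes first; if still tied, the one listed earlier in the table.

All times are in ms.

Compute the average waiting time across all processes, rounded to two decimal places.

7.00

Gantt: | P2 0-6 | P3 6-9 | P0 9-13 | P1 13-16 |
Completion: P0=13  P1=16  P2=6  P3=9
Turnaround (C−A): P0=13  P1=16  P2=6  P3=9
Waiting times: P0=9, P1=13, P2=0, P3=6
Average waiting = (9+13+0+6) / 4 = 28/4 = 7.00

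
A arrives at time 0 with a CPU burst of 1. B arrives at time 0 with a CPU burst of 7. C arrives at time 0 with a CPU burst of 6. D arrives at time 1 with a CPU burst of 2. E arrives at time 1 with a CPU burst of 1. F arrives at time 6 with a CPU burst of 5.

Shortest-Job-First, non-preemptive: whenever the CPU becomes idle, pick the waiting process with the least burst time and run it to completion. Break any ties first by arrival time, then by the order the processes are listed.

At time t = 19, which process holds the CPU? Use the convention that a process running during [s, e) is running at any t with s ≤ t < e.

B

Schedule: | A 0-1 | E 1-2 | D 2-4 | C 4-10 | F 10-15 | B 15-22 |
Completion: A=1  B=22  C=10  D=4  E=2  F=15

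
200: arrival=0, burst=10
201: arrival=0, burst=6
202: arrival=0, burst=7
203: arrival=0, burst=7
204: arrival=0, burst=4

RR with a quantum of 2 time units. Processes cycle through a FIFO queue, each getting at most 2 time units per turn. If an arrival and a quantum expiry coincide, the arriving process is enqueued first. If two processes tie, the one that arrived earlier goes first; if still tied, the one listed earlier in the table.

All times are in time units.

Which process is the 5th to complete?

200

Timeline: | 200 0-2 | 201 2-4 | 202 4-6 | 203 6-8 | 204 8-10 | 200 10-12 | 201 12-14 | 202 14-16 | 203 16-18 | 204 18-20 | 200 20-22 | 201 22-24 | 202 24-26 | 203 26-28 | 200 28-30 | 202 30-31 | 203 31-32 | 200 32-34 |
Completion: 200=34  201=24  202=31  203=32  204=20
Turnaround (C−A): 200=34  201=24  202=31  203=32  204=20
Finish order: 204 → 201 → 202 → 203 → 200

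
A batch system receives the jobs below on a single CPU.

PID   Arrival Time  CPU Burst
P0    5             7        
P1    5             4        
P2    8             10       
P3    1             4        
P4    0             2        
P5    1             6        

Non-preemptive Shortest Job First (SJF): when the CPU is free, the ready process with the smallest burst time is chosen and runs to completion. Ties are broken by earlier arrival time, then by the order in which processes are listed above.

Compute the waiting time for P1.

1

Gantt: | P4 0-2 | P3 2-6 | P1 6-10 | P5 10-16 | P0 16-23 | P2 23-33 |
Completion: P0=23  P1=10  P2=33  P3=6  P4=2  P5=16
Turnaround (C−A): P0=18  P1=5  P2=25  P3=5  P4=2  P5=15
Waiting(P1) = turnaround − burst = 5 − 4 = 1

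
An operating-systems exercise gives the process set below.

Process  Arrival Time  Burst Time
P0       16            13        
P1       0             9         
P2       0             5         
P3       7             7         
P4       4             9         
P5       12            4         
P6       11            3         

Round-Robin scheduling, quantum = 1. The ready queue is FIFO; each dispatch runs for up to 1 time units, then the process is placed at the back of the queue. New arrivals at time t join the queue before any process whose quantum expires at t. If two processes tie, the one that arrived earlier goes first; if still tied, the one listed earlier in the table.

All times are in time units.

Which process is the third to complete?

P5

Gantt: | P1 0-1 | P2 1-2 | P1 2-3 | P2 3-4 | P1 4-5 | P4 5-6 | P2 6-7 | P1 7-8 | P4 8-9 | P3 9-10 | P2 10-11 | P1 11-12 | P4 12-13 | P3 13-14 | P6 14-15 | P2 15-16 | P5 16-17 | P1 17-18 | P4 18-19 | P3 19-20 | P6 20-21 | P0 21-22 | P5 22-23 | P1 23-24 | P4 24-25 | P3 25-26 | P6 26-27 | P0 27-28 | P5 28-29 | P1 29-30 | P4 30-31 | P3 31-32 | P0 32-33 | P5 33-34 | P1 34-35 | P4 35-36 | P3 36-37 | P0 37-38 | P4 38-39 | P3 39-40 | P0 40-41 | P4 41-42 | P0 42-50 |
Completion: P0=50  P1=35  P2=16  P3=40  P4=42  P5=34  P6=27
Turnaround (C−A): P0=34  P1=35  P2=16  P3=33  P4=38  P5=22  P6=16
Finish order: P2 → P6 → P5 → P1 → P3 → P4 → P0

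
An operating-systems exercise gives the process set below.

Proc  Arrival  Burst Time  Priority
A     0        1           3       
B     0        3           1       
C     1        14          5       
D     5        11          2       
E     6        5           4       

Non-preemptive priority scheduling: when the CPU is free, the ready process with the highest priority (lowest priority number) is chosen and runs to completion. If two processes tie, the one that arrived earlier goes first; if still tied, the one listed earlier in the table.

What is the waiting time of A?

3

Gantt: | B 0-3 | A 3-4 | C 4-18 | D 18-29 | E 29-34 |
Completion: A=4  B=3  C=18  D=29  E=34
Turnaround (C−A): A=4  B=3  C=17  D=24  E=28
Waiting(A) = turnaround − burst = 4 − 1 = 3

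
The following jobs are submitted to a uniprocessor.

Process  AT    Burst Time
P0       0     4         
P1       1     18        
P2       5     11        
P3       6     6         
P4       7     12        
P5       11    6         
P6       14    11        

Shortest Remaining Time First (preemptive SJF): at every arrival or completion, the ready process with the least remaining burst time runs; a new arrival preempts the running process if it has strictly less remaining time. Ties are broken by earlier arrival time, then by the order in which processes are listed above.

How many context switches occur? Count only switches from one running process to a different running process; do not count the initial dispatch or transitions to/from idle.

8

Gantt: | P0 0-4 | P1 4-5 | P2 5-6 | P3 6-12 | P5 12-18 | P2 18-28 | P6 28-39 | P4 39-51 | P1 51-68 |
Completion: P0=4  P1=68  P2=28  P3=12  P4=51  P5=18  P6=39
Turnaround (C−A): P0=4  P1=67  P2=23  P3=6  P4=44  P5=7  P6=25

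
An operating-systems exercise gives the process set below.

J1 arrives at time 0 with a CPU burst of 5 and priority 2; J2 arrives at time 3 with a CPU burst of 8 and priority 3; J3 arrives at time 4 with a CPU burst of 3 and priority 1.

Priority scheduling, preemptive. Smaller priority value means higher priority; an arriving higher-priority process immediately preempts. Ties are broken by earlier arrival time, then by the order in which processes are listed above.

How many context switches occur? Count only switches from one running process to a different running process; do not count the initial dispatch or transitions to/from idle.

3

Gantt: | J1 0-4 | J3 4-7 | J1 7-8 | J2 8-16 |
Completion: J1=8  J2=16  J3=7
Turnaround (C−A): J1=8  J2=13  J3=3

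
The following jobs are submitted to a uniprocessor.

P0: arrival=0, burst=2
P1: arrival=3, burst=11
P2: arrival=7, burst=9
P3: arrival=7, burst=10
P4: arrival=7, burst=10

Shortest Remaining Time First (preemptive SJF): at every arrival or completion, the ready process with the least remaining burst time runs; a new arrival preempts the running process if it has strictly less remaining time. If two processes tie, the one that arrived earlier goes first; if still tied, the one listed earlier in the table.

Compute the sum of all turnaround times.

91

Timeline: | P0 0-2 | idle 2-3 | P1 3-14 | P2 14-23 | P3 23-33 | P4 33-43 |
Completion: P0=2  P1=14  P2=23  P3=33  P4=43
Turnaround (C−A): P0=2  P1=11  P2=16  P3=26  P4=36
Turnaround = completion − arrival: P0=2, P1=11, P2=16, P3=26, P4=36
Total turnaround = 2 + 11 + 16 + 26 + 36 = 91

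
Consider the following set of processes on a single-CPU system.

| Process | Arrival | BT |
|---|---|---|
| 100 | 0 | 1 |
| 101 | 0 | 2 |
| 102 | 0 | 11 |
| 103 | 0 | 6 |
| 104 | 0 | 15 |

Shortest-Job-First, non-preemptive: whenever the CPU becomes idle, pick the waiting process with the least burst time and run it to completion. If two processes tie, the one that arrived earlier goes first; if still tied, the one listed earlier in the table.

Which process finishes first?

Gantt: | 100 0-1 | 101 1-3 | 103 3-9 | 102 9-20 | 104 20-35 |
Completion: 100=1  101=3  102=20  103=9  104=35
Finish order: 100 → 101 → 103 → 102 → 104

100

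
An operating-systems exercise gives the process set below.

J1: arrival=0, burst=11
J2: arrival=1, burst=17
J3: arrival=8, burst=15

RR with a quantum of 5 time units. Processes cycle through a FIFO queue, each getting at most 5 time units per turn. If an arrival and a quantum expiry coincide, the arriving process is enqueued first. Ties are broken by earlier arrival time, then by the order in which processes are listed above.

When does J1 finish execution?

26

Schedule: | J1 0-5 | J2 5-10 | J1 10-15 | J3 15-20 | J2 20-25 | J1 25-26 | J3 26-31 | J2 31-36 | J3 36-41 | J2 41-43 |
Completion: J1=26  J2=43  J3=41
Turnaround (C−A): J1=26  J2=42  J3=33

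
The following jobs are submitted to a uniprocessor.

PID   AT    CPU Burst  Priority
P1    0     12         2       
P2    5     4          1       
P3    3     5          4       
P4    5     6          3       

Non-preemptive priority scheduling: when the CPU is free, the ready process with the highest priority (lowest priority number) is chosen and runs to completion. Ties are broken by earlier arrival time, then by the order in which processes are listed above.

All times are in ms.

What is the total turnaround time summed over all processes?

Gantt: | P1 0-12 | P2 12-16 | P4 16-22 | P3 22-27 |
Completion: P1=12  P2=16  P3=27  P4=22
Turnaround = completion − arrival: P1=12, P2=11, P3=24, P4=17
Total turnaround = 12 + 11 + 24 + 17 = 64

64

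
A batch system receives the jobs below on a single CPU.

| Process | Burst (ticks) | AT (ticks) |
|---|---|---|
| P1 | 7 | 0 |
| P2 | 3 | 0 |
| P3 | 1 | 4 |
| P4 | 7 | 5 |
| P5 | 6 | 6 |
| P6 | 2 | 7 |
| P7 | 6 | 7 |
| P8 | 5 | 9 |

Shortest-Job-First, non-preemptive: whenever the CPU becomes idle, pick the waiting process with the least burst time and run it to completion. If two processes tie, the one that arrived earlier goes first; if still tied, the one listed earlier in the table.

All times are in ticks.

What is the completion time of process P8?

18

Schedule: | P2 0-3 | P1 3-10 | P3 10-11 | P6 11-13 | P8 13-18 | P5 18-24 | P7 24-30 | P4 30-37 |
Completion: P1=10  P2=3  P3=11  P4=37  P5=24  P6=13  P7=30  P8=18
Turnaround (C−A): P1=10  P2=3  P3=7  P4=32  P5=18  P6=6  P7=23  P8=9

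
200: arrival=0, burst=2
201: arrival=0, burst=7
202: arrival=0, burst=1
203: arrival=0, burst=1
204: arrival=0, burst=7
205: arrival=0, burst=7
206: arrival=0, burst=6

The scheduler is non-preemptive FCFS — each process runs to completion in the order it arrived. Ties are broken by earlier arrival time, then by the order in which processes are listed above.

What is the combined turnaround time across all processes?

Timeline: | 200 0-2 | 201 2-9 | 202 9-10 | 203 10-11 | 204 11-18 | 205 18-25 | 206 25-31 |
Completion: 200=2  201=9  202=10  203=11  204=18  205=25  206=31
Turnaround (C−A): 200=2  201=9  202=10  203=11  204=18  205=25  206=31
Turnaround = completion − arrival: 200=2, 201=9, 202=10, 203=11, 204=18, 205=25, 206=31
Total turnaround = 2 + 9 + 10 + 11 + 18 + 25 + 31 = 106

106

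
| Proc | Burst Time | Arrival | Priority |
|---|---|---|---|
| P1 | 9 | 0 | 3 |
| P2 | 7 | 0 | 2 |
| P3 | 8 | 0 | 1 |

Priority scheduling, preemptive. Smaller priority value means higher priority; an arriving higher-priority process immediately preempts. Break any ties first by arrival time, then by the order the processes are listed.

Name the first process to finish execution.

P3

Gantt: | P3 0-8 | P2 8-15 | P1 15-24 |
Completion: P1=24  P2=15  P3=8
Finish order: P3 → P2 → P1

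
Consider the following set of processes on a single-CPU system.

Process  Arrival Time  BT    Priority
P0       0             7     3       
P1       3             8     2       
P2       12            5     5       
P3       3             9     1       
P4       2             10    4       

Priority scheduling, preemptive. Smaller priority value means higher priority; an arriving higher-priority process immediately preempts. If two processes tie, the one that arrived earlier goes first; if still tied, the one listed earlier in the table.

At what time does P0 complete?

24

Schedule: | P0 0-3 | P3 3-12 | P1 12-20 | P0 20-24 | P4 24-34 | P2 34-39 |
Completion: P0=24  P1=20  P2=39  P3=12  P4=34
Turnaround (C−A): P0=24  P1=17  P2=27  P3=9  P4=32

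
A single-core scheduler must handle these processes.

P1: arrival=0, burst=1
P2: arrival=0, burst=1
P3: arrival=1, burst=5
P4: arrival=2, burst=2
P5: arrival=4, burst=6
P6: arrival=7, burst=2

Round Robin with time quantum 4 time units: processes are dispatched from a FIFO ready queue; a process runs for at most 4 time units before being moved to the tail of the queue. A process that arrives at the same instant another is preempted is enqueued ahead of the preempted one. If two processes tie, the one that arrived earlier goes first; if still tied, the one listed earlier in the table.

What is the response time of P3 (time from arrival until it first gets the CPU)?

Timeline: | P1 0-1 | P2 1-2 | P3 2-6 | P4 6-8 | P5 8-12 | P3 12-13 | P6 13-15 | P5 15-17 |
Completion: P1=1  P2=2  P3=13  P4=8  P5=17  P6=15
Response(P3) = first start − arrival = 2 − 1 = 1

1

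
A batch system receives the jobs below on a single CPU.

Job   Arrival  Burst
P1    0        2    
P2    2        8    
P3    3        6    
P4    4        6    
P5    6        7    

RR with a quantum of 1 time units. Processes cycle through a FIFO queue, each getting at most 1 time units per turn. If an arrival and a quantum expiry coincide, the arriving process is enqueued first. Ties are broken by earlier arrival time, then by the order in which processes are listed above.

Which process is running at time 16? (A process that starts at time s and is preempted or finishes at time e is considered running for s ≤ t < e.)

P5

Gantt: | P1 0-2 | P2 2-3 | P3 3-4 | P2 4-5 | P4 5-6 | P3 6-7 | P2 7-8 | P5 8-9 | P4 9-10 | P3 10-11 | P2 11-12 | P5 12-13 | P4 13-14 | P3 14-15 | P2 15-16 | P5 16-17 | P4 17-18 | P3 18-19 | P2 19-20 | P5 20-21 | P4 21-22 | P3 22-23 | P2 23-24 | P5 24-25 | P4 25-26 | P2 26-27 | P5 27-29 |
Completion: P1=2  P2=27  P3=23  P4=26  P5=29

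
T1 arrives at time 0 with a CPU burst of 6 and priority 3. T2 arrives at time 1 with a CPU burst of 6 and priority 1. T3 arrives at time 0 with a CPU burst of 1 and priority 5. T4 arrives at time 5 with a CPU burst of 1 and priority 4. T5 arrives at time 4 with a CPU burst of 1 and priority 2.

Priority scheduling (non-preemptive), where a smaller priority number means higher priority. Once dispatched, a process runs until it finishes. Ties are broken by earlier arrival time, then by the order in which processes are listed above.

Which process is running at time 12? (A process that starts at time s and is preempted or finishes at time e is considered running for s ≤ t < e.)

T5

Schedule: | T1 0-6 | T2 6-12 | T5 12-13 | T4 13-14 | T3 14-15 |
Completion: T1=6  T2=12  T3=15  T4=14  T5=13
Turnaround (C−A): T1=6  T2=11  T3=15  T4=9  T5=9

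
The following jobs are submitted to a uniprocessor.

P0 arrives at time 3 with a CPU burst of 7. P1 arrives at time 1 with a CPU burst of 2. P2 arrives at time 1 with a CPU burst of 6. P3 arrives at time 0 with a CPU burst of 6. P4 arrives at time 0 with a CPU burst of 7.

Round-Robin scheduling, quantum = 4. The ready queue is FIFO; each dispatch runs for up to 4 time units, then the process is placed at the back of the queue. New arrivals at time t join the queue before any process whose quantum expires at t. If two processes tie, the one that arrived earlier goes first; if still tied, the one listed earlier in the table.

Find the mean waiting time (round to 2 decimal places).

Gantt: | P3 0-4 | P4 4-8 | P1 8-10 | P2 10-14 | P0 14-18 | P3 18-20 | P4 20-23 | P2 23-25 | P0 25-28 |
Completion: P0=28  P1=10  P2=25  P3=20  P4=23
Waiting times: P0=18, P1=7, P2=18, P3=14, P4=16
Average waiting = (18+7+18+14+16) / 5 = 73/5 = 14.60

14.60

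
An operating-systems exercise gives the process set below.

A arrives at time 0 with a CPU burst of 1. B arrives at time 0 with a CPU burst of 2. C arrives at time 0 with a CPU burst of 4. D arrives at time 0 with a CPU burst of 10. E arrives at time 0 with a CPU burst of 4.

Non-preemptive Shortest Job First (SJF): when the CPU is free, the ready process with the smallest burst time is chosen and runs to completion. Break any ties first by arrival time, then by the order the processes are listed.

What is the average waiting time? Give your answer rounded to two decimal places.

Timeline: | A 0-1 | B 1-3 | C 3-7 | E 7-11 | D 11-21 |
Completion: A=1  B=3  C=7  D=21  E=11
Turnaround (C−A): A=1  B=3  C=7  D=21  E=11
Waiting times: A=0, B=1, C=3, D=11, E=7
Average waiting = (0+1+3+11+7) / 5 = 22/5 = 4.40

4.40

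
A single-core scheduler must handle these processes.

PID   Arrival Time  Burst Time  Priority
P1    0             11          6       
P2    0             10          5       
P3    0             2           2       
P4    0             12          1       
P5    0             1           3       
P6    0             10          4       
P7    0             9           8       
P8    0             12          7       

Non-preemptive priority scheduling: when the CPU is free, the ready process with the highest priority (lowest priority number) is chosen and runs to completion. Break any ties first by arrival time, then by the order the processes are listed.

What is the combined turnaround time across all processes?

Timeline: | P4 0-12 | P3 12-14 | P5 14-15 | P6 15-25 | P2 25-35 | P1 35-46 | P8 46-58 | P7 58-67 |
Completion: P1=46  P2=35  P3=14  P4=12  P5=15  P6=25  P7=67  P8=58
Turnaround (C−A): P1=46  P2=35  P3=14  P4=12  P5=15  P6=25  P7=67  P8=58
Turnaround = completion − arrival: P1=46, P2=35, P3=14, P4=12, P5=15, P6=25, P7=67, P8=58
Total turnaround = 46 + 35 + 14 + 12 + 15 + 25 + 67 + 58 = 272

272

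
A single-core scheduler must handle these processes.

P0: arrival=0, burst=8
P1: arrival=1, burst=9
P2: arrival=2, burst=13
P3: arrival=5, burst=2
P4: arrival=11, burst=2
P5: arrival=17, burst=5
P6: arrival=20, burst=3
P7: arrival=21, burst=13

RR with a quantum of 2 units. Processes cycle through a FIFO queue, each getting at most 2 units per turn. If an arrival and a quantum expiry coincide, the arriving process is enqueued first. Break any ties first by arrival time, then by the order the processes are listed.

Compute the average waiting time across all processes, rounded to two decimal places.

Gantt: | P0 0-2 | P1 2-4 | P2 4-6 | P0 6-8 | P1 8-10 | P3 10-12 | P2 12-14 | P0 14-16 | P1 16-18 | P4 18-20 | P2 20-22 | P0 22-24 | P5 24-26 | P1 26-28 | P6 28-30 | P7 30-32 | P2 32-34 | P5 34-36 | P1 36-37 | P6 37-38 | P7 38-40 | P2 40-42 | P5 42-43 | P7 43-45 | P2 45-47 | P7 47-49 | P2 49-50 | P7 50-55 |
Completion: P0=24  P1=37  P2=50  P3=12  P4=20  P5=43  P6=38  P7=55
Waiting times: P0=16, P1=27, P2=35, P3=5, P4=7, P5=21, P6=15, P7=21
Average waiting = (16+27+35+5+7+21+15+21) / 8 = 147/8 = 18.38

18.38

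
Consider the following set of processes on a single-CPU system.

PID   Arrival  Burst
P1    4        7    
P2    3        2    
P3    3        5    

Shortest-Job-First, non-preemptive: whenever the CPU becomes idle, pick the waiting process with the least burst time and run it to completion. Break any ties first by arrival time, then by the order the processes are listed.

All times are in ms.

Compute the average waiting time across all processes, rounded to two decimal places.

2.67

Timeline: | idle 0-3 | P2 3-5 | P3 5-10 | P1 10-17 |
Completion: P1=17  P2=5  P3=10
Turnaround (C−A): P1=13  P2=2  P3=7
Waiting times: P1=6, P2=0, P3=2
Average waiting = (6+0+2) / 3 = 8/3 = 2.67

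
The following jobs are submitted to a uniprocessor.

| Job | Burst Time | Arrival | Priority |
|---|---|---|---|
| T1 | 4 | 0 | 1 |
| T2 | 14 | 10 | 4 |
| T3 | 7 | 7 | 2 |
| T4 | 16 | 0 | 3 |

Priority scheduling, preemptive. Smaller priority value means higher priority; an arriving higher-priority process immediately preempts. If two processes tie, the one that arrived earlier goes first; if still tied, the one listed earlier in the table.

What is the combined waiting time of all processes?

Schedule: | T1 0-4 | T4 4-7 | T3 7-14 | T4 14-27 | T2 27-41 |
Completion: T1=4  T2=41  T3=14  T4=27
Turnaround (C−A): T1=4  T2=31  T3=7  T4=27
Waiting = turnaround − burst: T1=0, T2=17, T3=0, T4=11
Total waiting = 0 + 17 + 0 + 11 = 28

28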